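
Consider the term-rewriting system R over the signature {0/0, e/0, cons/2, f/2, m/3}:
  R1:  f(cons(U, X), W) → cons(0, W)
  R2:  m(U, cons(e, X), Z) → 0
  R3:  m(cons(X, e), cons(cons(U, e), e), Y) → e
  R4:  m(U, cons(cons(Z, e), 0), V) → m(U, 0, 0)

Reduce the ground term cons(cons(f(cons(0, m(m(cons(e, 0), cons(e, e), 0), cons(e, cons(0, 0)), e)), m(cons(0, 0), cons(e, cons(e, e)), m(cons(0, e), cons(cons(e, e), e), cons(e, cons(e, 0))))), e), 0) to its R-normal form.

cons(cons(cons(0, 0), e), 0)

1. cons(cons(f(cons(0, m(m(cons(e, 0), cons(e, e), 0), cons(e, cons(0, 0)), e)), m(cons(0, 0), cons(e, cons(e, e)), m(cons(0, e), cons(cons(e, e), e), cons(e, cons(e, 0))))), e), 0)  →  cons(cons(cons(0, m(cons(0, 0), cons(e, cons(e, e)), m(cons(0, e), cons(cons(e, e), e), cons(e, cons(e, 0))))), e), 0)   [R1 at 1.1]
2. cons(cons(cons(0, m(cons(0, 0), cons(e, cons(e, e)), m(cons(0, e), cons(cons(e, e), e), cons(e, cons(e, 0))))), e), 0)  →  cons(cons(cons(0, 0), e), 0)   [R2 at 1.1.2]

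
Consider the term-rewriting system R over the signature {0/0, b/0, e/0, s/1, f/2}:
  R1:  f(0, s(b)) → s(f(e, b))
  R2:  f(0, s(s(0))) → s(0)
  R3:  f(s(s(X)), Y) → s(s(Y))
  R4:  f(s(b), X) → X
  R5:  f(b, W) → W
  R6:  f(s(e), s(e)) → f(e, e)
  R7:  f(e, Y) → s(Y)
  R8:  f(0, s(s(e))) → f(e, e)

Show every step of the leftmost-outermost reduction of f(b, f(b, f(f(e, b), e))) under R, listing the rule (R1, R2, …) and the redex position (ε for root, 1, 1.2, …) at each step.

1. f(b, f(b, f(f(e, b), e)))  →  f(b, f(f(e, b), e))   [R5 at ε]
2. f(b, f(f(e, b), e))  →  f(f(e, b), e)   [R5 at ε]
3. f(f(e, b), e)  →  f(s(b), e)   [R7 at 1]
4. f(s(b), e)  →  e   [R4 at ε]

e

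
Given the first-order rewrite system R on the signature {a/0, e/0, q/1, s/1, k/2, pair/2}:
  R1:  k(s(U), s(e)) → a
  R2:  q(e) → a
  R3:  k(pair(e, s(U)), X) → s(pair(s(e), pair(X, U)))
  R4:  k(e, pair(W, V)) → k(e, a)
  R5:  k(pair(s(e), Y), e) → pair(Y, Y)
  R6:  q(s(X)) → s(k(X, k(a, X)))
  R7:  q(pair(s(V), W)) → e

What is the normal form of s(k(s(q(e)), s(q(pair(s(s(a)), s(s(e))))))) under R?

s(a)

1. s(k(s(q(e)), s(q(pair(s(s(a)), s(s(e)))))))  →  s(k(s(a), s(q(pair(s(s(a)), s(s(e)))))))   [R2 at 1.1.1]
2. s(k(s(a), s(q(pair(s(s(a)), s(s(e)))))))  →  s(k(s(a), s(e)))   [R7 at 1.2.1]
3. s(k(s(a), s(e)))  →  s(a)   [R1 at 1]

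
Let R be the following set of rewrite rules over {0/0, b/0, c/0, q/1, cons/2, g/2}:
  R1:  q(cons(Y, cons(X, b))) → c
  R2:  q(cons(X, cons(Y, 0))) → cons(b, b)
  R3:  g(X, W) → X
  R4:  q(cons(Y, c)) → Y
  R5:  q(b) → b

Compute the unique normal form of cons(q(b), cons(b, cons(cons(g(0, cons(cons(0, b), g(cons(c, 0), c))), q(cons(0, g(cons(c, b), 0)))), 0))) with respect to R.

cons(b, cons(b, cons(cons(0, c), 0)))

1. cons(q(b), cons(b, cons(cons(g(0, cons(cons(0, b), g(cons(c, 0), c))), q(cons(0, g(cons(c, b), 0)))), 0)))  →  cons(b, cons(b, cons(cons(g(0, cons(cons(0, b), g(cons(c, 0), c))), q(cons(0, g(cons(c, b), 0)))), 0)))   [R5 at 1]
2. cons(b, cons(b, cons(cons(g(0, cons(cons(0, b), g(cons(c, 0), c))), q(cons(0, g(cons(c, b), 0)))), 0)))  →  cons(b, cons(b, cons(cons(0, q(cons(0, g(cons(c, b), 0)))), 0)))   [R3 at 2.2.1.1]
3. cons(b, cons(b, cons(cons(0, q(cons(0, g(cons(c, b), 0)))), 0)))  →  cons(b, cons(b, cons(cons(0, q(cons(0, cons(c, b)))), 0)))   [R3 at 2.2.1.2.1.2]
4. cons(b, cons(b, cons(cons(0, q(cons(0, cons(c, b)))), 0)))  →  cons(b, cons(b, cons(cons(0, c), 0)))   [R1 at 2.2.1.2]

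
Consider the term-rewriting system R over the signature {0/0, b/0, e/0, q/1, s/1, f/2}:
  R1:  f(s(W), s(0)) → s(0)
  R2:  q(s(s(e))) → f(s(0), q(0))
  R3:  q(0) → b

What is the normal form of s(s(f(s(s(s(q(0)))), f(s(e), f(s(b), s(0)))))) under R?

1. s(s(f(s(s(s(q(0)))), f(s(e), f(s(b), s(0))))))  →  s(s(f(s(s(s(b))), f(s(e), f(s(b), s(0))))))   [R3 at 1.1.1.1.1.1]
2. s(s(f(s(s(s(b))), f(s(e), f(s(b), s(0))))))  →  s(s(f(s(s(s(b))), f(s(e), s(0)))))   [R1 at 1.1.2.2]
3. s(s(f(s(s(s(b))), f(s(e), s(0)))))  →  s(s(f(s(s(s(b))), s(0))))   [R1 at 1.1.2]
4. s(s(f(s(s(s(b))), s(0))))  →  s(s(s(0)))   [R1 at 1.1]

s(s(s(0)))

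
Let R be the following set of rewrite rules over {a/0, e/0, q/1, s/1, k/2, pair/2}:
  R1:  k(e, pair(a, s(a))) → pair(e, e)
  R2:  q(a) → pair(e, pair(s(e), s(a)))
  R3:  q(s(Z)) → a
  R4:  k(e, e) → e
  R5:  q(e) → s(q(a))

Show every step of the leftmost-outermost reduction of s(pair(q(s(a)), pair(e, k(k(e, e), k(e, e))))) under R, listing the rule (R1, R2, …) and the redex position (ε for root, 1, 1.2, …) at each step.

s(pair(a, pair(e, e)))

1. s(pair(q(s(a)), pair(e, k(k(e, e), k(e, e)))))  →  s(pair(a, pair(e, k(k(e, e), k(e, e)))))   [R3 at 1.1]
2. s(pair(a, pair(e, k(k(e, e), k(e, e)))))  →  s(pair(a, pair(e, k(e, k(e, e)))))   [R4 at 1.2.2.1]
3. s(pair(a, pair(e, k(e, k(e, e)))))  →  s(pair(a, pair(e, k(e, e))))   [R4 at 1.2.2.2]
4. s(pair(a, pair(e, k(e, e))))  →  s(pair(a, pair(e, e)))   [R4 at 1.2.2]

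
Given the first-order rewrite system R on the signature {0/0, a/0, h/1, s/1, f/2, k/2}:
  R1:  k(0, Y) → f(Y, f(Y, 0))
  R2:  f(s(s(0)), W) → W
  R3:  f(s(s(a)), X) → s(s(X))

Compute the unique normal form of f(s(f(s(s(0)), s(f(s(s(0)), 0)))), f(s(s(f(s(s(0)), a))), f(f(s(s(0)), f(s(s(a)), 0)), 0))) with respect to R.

1. f(s(f(s(s(0)), s(f(s(s(0)), 0)))), f(s(s(f(s(s(0)), a))), f(f(s(s(0)), f(s(s(a)), 0)), 0)))  →  f(s(s(f(s(s(0)), 0))), f(s(s(f(s(s(0)), a))), f(f(s(s(0)), f(s(s(a)), 0)), 0)))   [R2 at 1.1]
2. f(s(s(f(s(s(0)), 0))), f(s(s(f(s(s(0)), a))), f(f(s(s(0)), f(s(s(a)), 0)), 0)))  →  f(s(s(0)), f(s(s(f(s(s(0)), a))), f(f(s(s(0)), f(s(s(a)), 0)), 0)))   [R2 at 1.1.1]
3. f(s(s(0)), f(s(s(f(s(s(0)), a))), f(f(s(s(0)), f(s(s(a)), 0)), 0)))  →  f(s(s(f(s(s(0)), a))), f(f(s(s(0)), f(s(s(a)), 0)), 0))   [R2 at ε]
4. f(s(s(f(s(s(0)), a))), f(f(s(s(0)), f(s(s(a)), 0)), 0))  →  f(s(s(a)), f(f(s(s(0)), f(s(s(a)), 0)), 0))   [R2 at 1.1.1]
5. f(s(s(a)), f(f(s(s(0)), f(s(s(a)), 0)), 0))  →  s(s(f(f(s(s(0)), f(s(s(a)), 0)), 0)))   [R3 at ε]
6. s(s(f(f(s(s(0)), f(s(s(a)), 0)), 0)))  →  s(s(f(f(s(s(a)), 0), 0)))   [R2 at 1.1.1]
7. s(s(f(f(s(s(a)), 0), 0)))  →  s(s(f(s(s(0)), 0)))   [R3 at 1.1.1]
8. s(s(f(s(s(0)), 0)))  →  s(s(0))   [R2 at 1.1]

s(s(0))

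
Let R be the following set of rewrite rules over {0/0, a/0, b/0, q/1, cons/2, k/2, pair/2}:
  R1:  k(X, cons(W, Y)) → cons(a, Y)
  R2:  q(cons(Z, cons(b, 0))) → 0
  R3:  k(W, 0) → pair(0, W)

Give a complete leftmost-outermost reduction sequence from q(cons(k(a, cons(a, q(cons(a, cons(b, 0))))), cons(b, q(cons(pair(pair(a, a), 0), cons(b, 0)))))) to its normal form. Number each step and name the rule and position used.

1. q(cons(k(a, cons(a, q(cons(a, cons(b, 0))))), cons(b, q(cons(pair(pair(a, a), 0), cons(b, 0))))))  →  q(cons(cons(a, q(cons(a, cons(b, 0)))), cons(b, q(cons(pair(pair(a, a), 0), cons(b, 0))))))   [R1 at 1.1]
2. q(cons(cons(a, q(cons(a, cons(b, 0)))), cons(b, q(cons(pair(pair(a, a), 0), cons(b, 0))))))  →  q(cons(cons(a, 0), cons(b, q(cons(pair(pair(a, a), 0), cons(b, 0))))))   [R2 at 1.1.2]
3. q(cons(cons(a, 0), cons(b, q(cons(pair(pair(a, a), 0), cons(b, 0))))))  →  q(cons(cons(a, 0), cons(b, 0)))   [R2 at 1.2.2]
4. q(cons(cons(a, 0), cons(b, 0)))  →  0   [R2 at ε]

0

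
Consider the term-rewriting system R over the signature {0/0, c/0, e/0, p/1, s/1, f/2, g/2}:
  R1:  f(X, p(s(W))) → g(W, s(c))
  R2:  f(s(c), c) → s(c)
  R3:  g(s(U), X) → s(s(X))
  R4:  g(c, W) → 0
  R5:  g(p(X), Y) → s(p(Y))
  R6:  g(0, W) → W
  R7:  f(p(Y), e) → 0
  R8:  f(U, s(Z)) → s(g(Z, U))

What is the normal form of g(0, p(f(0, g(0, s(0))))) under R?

p(s(0))

1. g(0, p(f(0, g(0, s(0)))))  →  p(f(0, g(0, s(0))))   [R6 at ε]
2. p(f(0, g(0, s(0))))  →  p(f(0, s(0)))   [R6 at 1.2]
3. p(f(0, s(0)))  →  p(s(g(0, 0)))   [R8 at 1]
4. p(s(g(0, 0)))  →  p(s(0))   [R6 at 1.1]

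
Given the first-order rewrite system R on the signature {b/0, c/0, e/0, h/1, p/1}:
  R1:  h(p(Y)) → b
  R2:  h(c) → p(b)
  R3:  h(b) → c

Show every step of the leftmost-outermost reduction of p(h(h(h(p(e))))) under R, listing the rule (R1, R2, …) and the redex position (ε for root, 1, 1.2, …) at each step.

p(p(b))

1. p(h(h(h(p(e)))))  →  p(h(h(b)))   [R1 at 1.1.1]
2. p(h(h(b)))  →  p(h(c))   [R3 at 1.1]
3. p(h(c))  →  p(p(b))   [R2 at 1]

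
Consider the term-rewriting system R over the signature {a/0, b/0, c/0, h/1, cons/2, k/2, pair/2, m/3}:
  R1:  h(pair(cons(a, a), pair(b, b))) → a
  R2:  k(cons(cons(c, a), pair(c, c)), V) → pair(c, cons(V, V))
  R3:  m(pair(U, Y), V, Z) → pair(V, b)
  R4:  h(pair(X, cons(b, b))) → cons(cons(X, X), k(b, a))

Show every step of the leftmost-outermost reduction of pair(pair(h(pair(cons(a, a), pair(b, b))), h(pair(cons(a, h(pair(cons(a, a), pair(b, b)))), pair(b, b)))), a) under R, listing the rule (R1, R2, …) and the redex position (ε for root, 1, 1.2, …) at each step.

1. pair(pair(h(pair(cons(a, a), pair(b, b))), h(pair(cons(a, h(pair(cons(a, a), pair(b, b)))), pair(b, b)))), a)  →  pair(pair(a, h(pair(cons(a, h(pair(cons(a, a), pair(b, b)))), pair(b, b)))), a)   [R1 at 1.1]
2. pair(pair(a, h(pair(cons(a, h(pair(cons(a, a), pair(b, b)))), pair(b, b)))), a)  →  pair(pair(a, h(pair(cons(a, a), pair(b, b)))), a)   [R1 at 1.2.1.1.2]
3. pair(pair(a, h(pair(cons(a, a), pair(b, b)))), a)  →  pair(pair(a, a), a)   [R1 at 1.2]

pair(pair(a, a), a)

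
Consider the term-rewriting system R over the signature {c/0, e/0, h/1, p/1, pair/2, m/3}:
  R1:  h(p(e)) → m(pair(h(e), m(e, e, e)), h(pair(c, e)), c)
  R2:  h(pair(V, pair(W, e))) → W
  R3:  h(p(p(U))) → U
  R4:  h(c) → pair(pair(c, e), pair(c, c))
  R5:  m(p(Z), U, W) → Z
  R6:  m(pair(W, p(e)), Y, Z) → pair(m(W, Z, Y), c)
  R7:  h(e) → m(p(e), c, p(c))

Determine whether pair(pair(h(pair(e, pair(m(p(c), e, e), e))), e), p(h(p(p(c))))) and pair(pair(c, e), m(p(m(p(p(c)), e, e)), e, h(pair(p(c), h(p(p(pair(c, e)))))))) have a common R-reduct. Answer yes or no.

Reduce t₁ = pair(pair(h(pair(e, pair(m(p(c), e, e), e))), e), p(h(p(p(c))))):
1. pair(pair(h(pair(e, pair(m(p(c), e, e), e))), e), p(h(p(p(c)))))  →  pair(pair(m(p(c), e, e), e), p(h(p(p(c)))))   [R2 at 1.1]
2. pair(pair(m(p(c), e, e), e), p(h(p(p(c)))))  →  pair(pair(c, e), p(h(p(p(c)))))   [R5 at 1.1]
3. pair(pair(c, e), p(h(p(p(c)))))  →  pair(pair(c, e), p(c))   [R3 at 2.1]

Reduce t₂ = pair(pair(c, e), m(p(m(p(p(c)), e, e)), e, h(pair(p(c), h(p(p(pair(c, e)))))))):
1. pair(pair(c, e), m(p(m(p(p(c)), e, e)), e, h(pair(p(c), h(p(p(pair(c, e))))))))  →  pair(pair(c, e), m(p(p(c)), e, e))   [R5 at 2]
2. pair(pair(c, e), m(p(p(c)), e, e))  →  pair(pair(c, e), p(c))   [R5 at 2]

yes — NF(t₁) = pair(pair(c, e), p(c)), NF(t₂) = pair(pair(c, e), p(c))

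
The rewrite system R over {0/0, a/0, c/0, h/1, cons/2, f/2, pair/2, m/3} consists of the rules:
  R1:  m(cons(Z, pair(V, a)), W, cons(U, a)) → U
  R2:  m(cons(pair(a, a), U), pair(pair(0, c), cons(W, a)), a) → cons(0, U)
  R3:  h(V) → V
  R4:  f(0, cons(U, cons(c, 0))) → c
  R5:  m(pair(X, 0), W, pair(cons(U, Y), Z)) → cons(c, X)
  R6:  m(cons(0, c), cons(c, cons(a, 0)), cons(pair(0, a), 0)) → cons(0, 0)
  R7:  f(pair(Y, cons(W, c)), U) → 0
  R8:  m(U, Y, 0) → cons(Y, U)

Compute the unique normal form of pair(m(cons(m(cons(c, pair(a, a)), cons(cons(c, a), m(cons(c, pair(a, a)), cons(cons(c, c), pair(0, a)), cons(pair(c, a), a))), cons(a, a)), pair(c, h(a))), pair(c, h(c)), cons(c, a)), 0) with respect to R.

pair(c, 0)

1. pair(m(cons(m(cons(c, pair(a, a)), cons(cons(c, a), m(cons(c, pair(a, a)), cons(cons(c, c), pair(0, a)), cons(pair(c, a), a))), cons(a, a)), pair(c, h(a))), pair(c, h(c)), cons(c, a)), 0)  →  pair(m(cons(a, pair(c, h(a))), pair(c, h(c)), cons(c, a)), 0)   [R1 at 1.1.1]
2. pair(m(cons(a, pair(c, h(a))), pair(c, h(c)), cons(c, a)), 0)  →  pair(m(cons(a, pair(c, a)), pair(c, h(c)), cons(c, a)), 0)   [R3 at 1.1.2.2]
3. pair(m(cons(a, pair(c, a)), pair(c, h(c)), cons(c, a)), 0)  →  pair(c, 0)   [R1 at 1]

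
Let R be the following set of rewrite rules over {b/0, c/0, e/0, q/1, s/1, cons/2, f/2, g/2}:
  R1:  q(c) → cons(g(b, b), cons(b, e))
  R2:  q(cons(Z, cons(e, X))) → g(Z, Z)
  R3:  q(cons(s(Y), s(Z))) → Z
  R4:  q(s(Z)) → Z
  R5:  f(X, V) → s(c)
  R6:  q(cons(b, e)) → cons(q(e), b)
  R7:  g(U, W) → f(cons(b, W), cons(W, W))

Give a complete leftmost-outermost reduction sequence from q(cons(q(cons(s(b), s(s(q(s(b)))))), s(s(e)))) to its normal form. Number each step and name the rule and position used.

s(e)

1. q(cons(q(cons(s(b), s(s(q(s(b)))))), s(s(e))))  →  q(cons(s(q(s(b))), s(s(e))))   [R3 at 1.1]
2. q(cons(s(q(s(b))), s(s(e))))  →  s(e)   [R3 at ε]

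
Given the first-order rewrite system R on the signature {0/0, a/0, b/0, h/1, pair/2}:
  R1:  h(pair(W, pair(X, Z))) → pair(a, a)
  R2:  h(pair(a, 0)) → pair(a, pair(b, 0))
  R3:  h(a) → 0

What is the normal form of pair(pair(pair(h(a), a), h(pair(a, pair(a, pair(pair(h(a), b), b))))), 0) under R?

pair(pair(pair(0, a), pair(a, a)), 0)

1. pair(pair(pair(h(a), a), h(pair(a, pair(a, pair(pair(h(a), b), b))))), 0)  →  pair(pair(pair(0, a), h(pair(a, pair(a, pair(pair(h(a), b), b))))), 0)   [R3 at 1.1.1]
2. pair(pair(pair(0, a), h(pair(a, pair(a, pair(pair(h(a), b), b))))), 0)  →  pair(pair(pair(0, a), pair(a, a)), 0)   [R1 at 1.2]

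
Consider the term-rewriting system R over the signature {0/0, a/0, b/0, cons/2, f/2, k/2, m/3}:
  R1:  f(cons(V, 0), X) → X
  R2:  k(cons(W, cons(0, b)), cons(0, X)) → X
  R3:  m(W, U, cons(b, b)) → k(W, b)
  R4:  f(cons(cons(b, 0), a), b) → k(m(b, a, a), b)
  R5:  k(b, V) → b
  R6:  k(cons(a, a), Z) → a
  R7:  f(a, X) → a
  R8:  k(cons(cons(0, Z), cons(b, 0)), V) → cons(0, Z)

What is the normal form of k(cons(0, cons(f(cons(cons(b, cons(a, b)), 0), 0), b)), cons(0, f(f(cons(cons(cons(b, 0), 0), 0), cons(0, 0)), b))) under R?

1. k(cons(0, cons(f(cons(cons(b, cons(a, b)), 0), 0), b)), cons(0, f(f(cons(cons(cons(b, 0), 0), 0), cons(0, 0)), b)))  →  k(cons(0, cons(0, b)), cons(0, f(f(cons(cons(cons(b, 0), 0), 0), cons(0, 0)), b)))   [R1 at 1.2.1]
2. k(cons(0, cons(0, b)), cons(0, f(f(cons(cons(cons(b, 0), 0), 0), cons(0, 0)), b)))  →  f(f(cons(cons(cons(b, 0), 0), 0), cons(0, 0)), b)   [R2 at ε]
3. f(f(cons(cons(cons(b, 0), 0), 0), cons(0, 0)), b)  →  f(cons(0, 0), b)   [R1 at 1]
4. f(cons(0, 0), b)  →  b   [R1 at ε]

b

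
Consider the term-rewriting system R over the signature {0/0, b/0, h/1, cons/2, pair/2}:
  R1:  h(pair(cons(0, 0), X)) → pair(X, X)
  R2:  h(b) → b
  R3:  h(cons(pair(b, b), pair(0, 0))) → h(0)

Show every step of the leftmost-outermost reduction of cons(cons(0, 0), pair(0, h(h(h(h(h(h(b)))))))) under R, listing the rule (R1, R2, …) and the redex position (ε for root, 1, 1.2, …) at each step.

cons(cons(0, 0), pair(0, b))

1. cons(cons(0, 0), pair(0, h(h(h(h(h(h(b))))))))  →  cons(cons(0, 0), pair(0, h(h(h(h(h(b)))))))   [R2 at 2.2.1.1.1.1.1]
2. cons(cons(0, 0), pair(0, h(h(h(h(h(b)))))))  →  cons(cons(0, 0), pair(0, h(h(h(h(b))))))   [R2 at 2.2.1.1.1.1]
3. cons(cons(0, 0), pair(0, h(h(h(h(b))))))  →  cons(cons(0, 0), pair(0, h(h(h(b)))))   [R2 at 2.2.1.1.1]
4. cons(cons(0, 0), pair(0, h(h(h(b)))))  →  cons(cons(0, 0), pair(0, h(h(b))))   [R2 at 2.2.1.1]
5. cons(cons(0, 0), pair(0, h(h(b))))  →  cons(cons(0, 0), pair(0, h(b)))   [R2 at 2.2.1]
6. cons(cons(0, 0), pair(0, h(b)))  →  cons(cons(0, 0), pair(0, b))   [R2 at 2.2]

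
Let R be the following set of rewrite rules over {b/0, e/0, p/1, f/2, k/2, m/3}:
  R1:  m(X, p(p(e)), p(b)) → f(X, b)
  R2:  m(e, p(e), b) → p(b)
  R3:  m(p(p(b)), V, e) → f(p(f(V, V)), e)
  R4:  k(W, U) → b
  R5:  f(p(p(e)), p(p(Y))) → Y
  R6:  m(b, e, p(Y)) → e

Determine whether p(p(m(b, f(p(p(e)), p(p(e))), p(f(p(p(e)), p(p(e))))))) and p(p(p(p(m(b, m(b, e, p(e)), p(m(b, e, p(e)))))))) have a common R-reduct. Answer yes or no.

Reduce t₁ = p(p(m(b, f(p(p(e)), p(p(e))), p(f(p(p(e)), p(p(e))))))):
1. p(p(m(b, f(p(p(e)), p(p(e))), p(f(p(p(e)), p(p(e)))))))  →  p(p(m(b, e, p(f(p(p(e)), p(p(e)))))))   [R5 at 1.1.2]
2. p(p(m(b, e, p(f(p(p(e)), p(p(e)))))))  →  p(p(e))   [R6 at 1.1]

Reduce t₂ = p(p(p(p(m(b, m(b, e, p(e)), p(m(b, e, p(e)))))))):
1. p(p(p(p(m(b, m(b, e, p(e)), p(m(b, e, p(e))))))))  →  p(p(p(p(m(b, e, p(m(b, e, p(e))))))))   [R6 at 1.1.1.1.2]
2. p(p(p(p(m(b, e, p(m(b, e, p(e))))))))  →  p(p(p(p(e))))   [R6 at 1.1.1.1]

no — NF(t₁) = p(p(e)), NF(t₂) = p(p(p(p(e))))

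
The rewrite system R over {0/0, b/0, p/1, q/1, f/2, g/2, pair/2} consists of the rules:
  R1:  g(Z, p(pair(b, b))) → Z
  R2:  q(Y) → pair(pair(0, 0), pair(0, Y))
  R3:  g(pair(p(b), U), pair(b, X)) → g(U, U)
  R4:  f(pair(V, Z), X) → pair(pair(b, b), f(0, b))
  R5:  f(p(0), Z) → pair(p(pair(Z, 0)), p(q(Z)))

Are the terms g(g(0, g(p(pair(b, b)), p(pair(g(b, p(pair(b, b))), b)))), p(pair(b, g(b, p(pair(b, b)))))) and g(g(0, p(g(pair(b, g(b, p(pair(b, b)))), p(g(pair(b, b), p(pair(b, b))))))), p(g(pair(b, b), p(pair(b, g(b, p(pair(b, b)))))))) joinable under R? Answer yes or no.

Reduce t₁ = g(g(0, g(p(pair(b, b)), p(pair(g(b, p(pair(b, b))), b)))), p(pair(b, g(b, p(pair(b, b)))))):
1. g(g(0, g(p(pair(b, b)), p(pair(g(b, p(pair(b, b))), b)))), p(pair(b, g(b, p(pair(b, b))))))  →  g(g(0, g(p(pair(b, b)), p(pair(b, b)))), p(pair(b, g(b, p(pair(b, b))))))   [R1 at 1.2.2.1.1]
2. g(g(0, g(p(pair(b, b)), p(pair(b, b)))), p(pair(b, g(b, p(pair(b, b))))))  →  g(g(0, p(pair(b, b))), p(pair(b, g(b, p(pair(b, b))))))   [R1 at 1.2]
3. g(g(0, p(pair(b, b))), p(pair(b, g(b, p(pair(b, b))))))  →  g(0, p(pair(b, g(b, p(pair(b, b))))))   [R1 at 1]
4. g(0, p(pair(b, g(b, p(pair(b, b))))))  →  g(0, p(pair(b, b)))   [R1 at 2.1.2]
5. g(0, p(pair(b, b)))  →  0   [R1 at ε]

Reduce t₂ = g(g(0, p(g(pair(b, g(b, p(pair(b, b)))), p(g(pair(b, b), p(pair(b, b))))))), p(g(pair(b, b), p(pair(b, g(b, p(pair(b, b)))))))):
1. g(g(0, p(g(pair(b, g(b, p(pair(b, b)))), p(g(pair(b, b), p(pair(b, b))))))), p(g(pair(b, b), p(pair(b, g(b, p(pair(b, b))))))))  →  g(g(0, p(g(pair(b, b), p(g(pair(b, b), p(pair(b, b))))))), p(g(pair(b, b), p(pair(b, g(b, p(pair(b, b))))))))   [R1 at 1.2.1.1.2]
2. g(g(0, p(g(pair(b, b), p(g(pair(b, b), p(pair(b, b))))))), p(g(pair(b, b), p(pair(b, g(b, p(pair(b, b))))))))  →  g(g(0, p(g(pair(b, b), p(pair(b, b))))), p(g(pair(b, b), p(pair(b, g(b, p(pair(b, b))))))))   [R1 at 1.2.1.2.1]
3. g(g(0, p(g(pair(b, b), p(pair(b, b))))), p(g(pair(b, b), p(pair(b, g(b, p(pair(b, b))))))))  →  g(g(0, p(pair(b, b))), p(g(pair(b, b), p(pair(b, g(b, p(pair(b, b))))))))   [R1 at 1.2.1]
4. g(g(0, p(pair(b, b))), p(g(pair(b, b), p(pair(b, g(b, p(pair(b, b))))))))  →  g(0, p(g(pair(b, b), p(pair(b, g(b, p(pair(b, b))))))))   [R1 at 1]
5. g(0, p(g(pair(b, b), p(pair(b, g(b, p(pair(b, b))))))))  →  g(0, p(g(pair(b, b), p(pair(b, b)))))   [R1 at 2.1.2.1.2]
6. g(0, p(g(pair(b, b), p(pair(b, b)))))  →  g(0, p(pair(b, b)))   [R1 at 2.1]
7. g(0, p(pair(b, b)))  →  0   [R1 at ε]

yes — NF(t₁) = 0, NF(t₂) = 0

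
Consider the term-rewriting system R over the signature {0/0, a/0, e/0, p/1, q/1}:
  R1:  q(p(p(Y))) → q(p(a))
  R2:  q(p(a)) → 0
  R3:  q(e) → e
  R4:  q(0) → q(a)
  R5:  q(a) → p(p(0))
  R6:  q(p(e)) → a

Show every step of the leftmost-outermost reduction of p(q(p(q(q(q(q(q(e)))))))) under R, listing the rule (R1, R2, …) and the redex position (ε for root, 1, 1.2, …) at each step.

p(a)

1. p(q(p(q(q(q(q(q(e))))))))  →  p(q(p(q(q(q(q(e)))))))   [R3 at 1.1.1.1.1.1.1]
2. p(q(p(q(q(q(q(e)))))))  →  p(q(p(q(q(q(e))))))   [R3 at 1.1.1.1.1.1]
3. p(q(p(q(q(q(e))))))  →  p(q(p(q(q(e)))))   [R3 at 1.1.1.1.1]
4. p(q(p(q(q(e)))))  →  p(q(p(q(e))))   [R3 at 1.1.1.1]
5. p(q(p(q(e))))  →  p(q(p(e)))   [R3 at 1.1.1]
6. p(q(p(e)))  →  p(a)   [R6 at 1]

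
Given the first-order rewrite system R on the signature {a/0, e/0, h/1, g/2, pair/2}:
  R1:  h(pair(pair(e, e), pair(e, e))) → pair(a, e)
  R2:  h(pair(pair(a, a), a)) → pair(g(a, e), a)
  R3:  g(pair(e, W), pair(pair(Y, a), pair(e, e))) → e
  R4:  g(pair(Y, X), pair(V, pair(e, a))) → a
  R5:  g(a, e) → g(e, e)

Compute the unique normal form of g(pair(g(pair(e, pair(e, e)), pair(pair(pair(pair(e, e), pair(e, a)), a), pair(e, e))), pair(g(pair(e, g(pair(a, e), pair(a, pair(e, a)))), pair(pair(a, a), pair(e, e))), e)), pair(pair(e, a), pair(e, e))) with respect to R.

e

1. g(pair(g(pair(e, pair(e, e)), pair(pair(pair(pair(e, e), pair(e, a)), a), pair(e, e))), pair(g(pair(e, g(pair(a, e), pair(a, pair(e, a)))), pair(pair(a, a), pair(e, e))), e)), pair(pair(e, a), pair(e, e)))  →  g(pair(e, pair(g(pair(e, g(pair(a, e), pair(a, pair(e, a)))), pair(pair(a, a), pair(e, e))), e)), pair(pair(e, a), pair(e, e)))   [R3 at 1.1]
2. g(pair(e, pair(g(pair(e, g(pair(a, e), pair(a, pair(e, a)))), pair(pair(a, a), pair(e, e))), e)), pair(pair(e, a), pair(e, e)))  →  e   [R3 at ε]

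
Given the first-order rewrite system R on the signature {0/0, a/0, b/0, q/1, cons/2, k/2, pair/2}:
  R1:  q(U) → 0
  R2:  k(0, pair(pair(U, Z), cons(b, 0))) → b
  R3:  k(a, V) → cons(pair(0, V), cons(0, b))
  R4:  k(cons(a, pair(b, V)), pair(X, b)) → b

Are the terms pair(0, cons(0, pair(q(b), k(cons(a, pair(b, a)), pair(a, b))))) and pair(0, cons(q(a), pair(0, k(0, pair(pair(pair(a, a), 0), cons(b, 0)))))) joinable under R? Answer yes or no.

yes — NF(t₁) = pair(0, cons(0, pair(0, b))), NF(t₂) = pair(0, cons(0, pair(0, b)))

Reduce t₁ = pair(0, cons(0, pair(q(b), k(cons(a, pair(b, a)), pair(a, b))))):
1. pair(0, cons(0, pair(q(b), k(cons(a, pair(b, a)), pair(a, b)))))  →  pair(0, cons(0, pair(0, k(cons(a, pair(b, a)), pair(a, b)))))   [R1 at 2.2.1]
2. pair(0, cons(0, pair(0, k(cons(a, pair(b, a)), pair(a, b)))))  →  pair(0, cons(0, pair(0, b)))   [R4 at 2.2.2]

Reduce t₂ = pair(0, cons(q(a), pair(0, k(0, pair(pair(pair(a, a), 0), cons(b, 0)))))):
1. pair(0, cons(q(a), pair(0, k(0, pair(pair(pair(a, a), 0), cons(b, 0))))))  →  pair(0, cons(0, pair(0, k(0, pair(pair(pair(a, a), 0), cons(b, 0))))))   [R1 at 2.1]
2. pair(0, cons(0, pair(0, k(0, pair(pair(pair(a, a), 0), cons(b, 0))))))  →  pair(0, cons(0, pair(0, b)))   [R2 at 2.2.2]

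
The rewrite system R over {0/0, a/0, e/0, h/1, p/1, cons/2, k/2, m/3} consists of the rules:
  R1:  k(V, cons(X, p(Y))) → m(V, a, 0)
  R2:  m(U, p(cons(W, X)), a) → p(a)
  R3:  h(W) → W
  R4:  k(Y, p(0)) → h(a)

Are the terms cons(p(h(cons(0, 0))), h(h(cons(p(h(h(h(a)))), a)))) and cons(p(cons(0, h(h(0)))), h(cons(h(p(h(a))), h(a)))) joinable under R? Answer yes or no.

Reduce t₁ = cons(p(h(cons(0, 0))), h(h(cons(p(h(h(h(a)))), a)))):
1. cons(p(h(cons(0, 0))), h(h(cons(p(h(h(h(a)))), a))))  →  cons(p(cons(0, 0)), h(h(cons(p(h(h(h(a)))), a))))   [R3 at 1.1]
2. cons(p(cons(0, 0)), h(h(cons(p(h(h(h(a)))), a))))  →  cons(p(cons(0, 0)), h(cons(p(h(h(h(a)))), a)))   [R3 at 2]
3. cons(p(cons(0, 0)), h(cons(p(h(h(h(a)))), a)))  →  cons(p(cons(0, 0)), cons(p(h(h(h(a)))), a))   [R3 at 2]
4. cons(p(cons(0, 0)), cons(p(h(h(h(a)))), a))  →  cons(p(cons(0, 0)), cons(p(h(h(a))), a))   [R3 at 2.1.1]
5. cons(p(cons(0, 0)), cons(p(h(h(a))), a))  →  cons(p(cons(0, 0)), cons(p(h(a)), a))   [R3 at 2.1.1]
6. cons(p(cons(0, 0)), cons(p(h(a)), a))  →  cons(p(cons(0, 0)), cons(p(a), a))   [R3 at 2.1.1]

Reduce t₂ = cons(p(cons(0, h(h(0)))), h(cons(h(p(h(a))), h(a)))):
1. cons(p(cons(0, h(h(0)))), h(cons(h(p(h(a))), h(a))))  →  cons(p(cons(0, h(0))), h(cons(h(p(h(a))), h(a))))   [R3 at 1.1.2]
2. cons(p(cons(0, h(0))), h(cons(h(p(h(a))), h(a))))  →  cons(p(cons(0, 0)), h(cons(h(p(h(a))), h(a))))   [R3 at 1.1.2]
3. cons(p(cons(0, 0)), h(cons(h(p(h(a))), h(a))))  →  cons(p(cons(0, 0)), cons(h(p(h(a))), h(a)))   [R3 at 2]
4. cons(p(cons(0, 0)), cons(h(p(h(a))), h(a)))  →  cons(p(cons(0, 0)), cons(p(h(a)), h(a)))   [R3 at 2.1]
5. cons(p(cons(0, 0)), cons(p(h(a)), h(a)))  →  cons(p(cons(0, 0)), cons(p(a), h(a)))   [R3 at 2.1.1]
6. cons(p(cons(0, 0)), cons(p(a), h(a)))  →  cons(p(cons(0, 0)), cons(p(a), a))   [R3 at 2.2]

yes — NF(t₁) = cons(p(cons(0, 0)), cons(p(a), a)), NF(t₂) = cons(p(cons(0, 0)), cons(p(a), a))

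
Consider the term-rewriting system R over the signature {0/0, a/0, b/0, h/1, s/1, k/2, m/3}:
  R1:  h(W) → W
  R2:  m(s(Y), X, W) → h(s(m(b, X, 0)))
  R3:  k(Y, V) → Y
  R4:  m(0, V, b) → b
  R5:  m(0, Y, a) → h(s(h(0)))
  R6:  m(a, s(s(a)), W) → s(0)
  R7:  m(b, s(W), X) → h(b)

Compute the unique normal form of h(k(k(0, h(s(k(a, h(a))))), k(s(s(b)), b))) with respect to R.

1. h(k(k(0, h(s(k(a, h(a))))), k(s(s(b)), b)))  →  k(k(0, h(s(k(a, h(a))))), k(s(s(b)), b))   [R1 at ε]
2. k(k(0, h(s(k(a, h(a))))), k(s(s(b)), b))  →  k(0, h(s(k(a, h(a)))))   [R3 at ε]
3. k(0, h(s(k(a, h(a)))))  →  0   [R3 at ε]

0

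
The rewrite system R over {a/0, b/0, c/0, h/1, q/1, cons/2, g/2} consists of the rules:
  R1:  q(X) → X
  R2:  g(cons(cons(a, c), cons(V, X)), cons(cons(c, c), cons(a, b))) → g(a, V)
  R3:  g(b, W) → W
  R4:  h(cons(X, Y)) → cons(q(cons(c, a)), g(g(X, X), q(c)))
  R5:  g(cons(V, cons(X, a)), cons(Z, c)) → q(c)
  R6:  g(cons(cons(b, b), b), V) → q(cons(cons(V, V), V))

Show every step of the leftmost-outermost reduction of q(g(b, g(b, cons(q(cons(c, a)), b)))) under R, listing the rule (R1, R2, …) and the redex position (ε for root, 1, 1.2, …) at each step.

1. q(g(b, g(b, cons(q(cons(c, a)), b))))  →  g(b, g(b, cons(q(cons(c, a)), b)))   [R1 at ε]
2. g(b, g(b, cons(q(cons(c, a)), b)))  →  g(b, cons(q(cons(c, a)), b))   [R3 at ε]
3. g(b, cons(q(cons(c, a)), b))  →  cons(q(cons(c, a)), b)   [R3 at ε]
4. cons(q(cons(c, a)), b)  →  cons(cons(c, a), b)   [R1 at 1]

cons(cons(c, a), b)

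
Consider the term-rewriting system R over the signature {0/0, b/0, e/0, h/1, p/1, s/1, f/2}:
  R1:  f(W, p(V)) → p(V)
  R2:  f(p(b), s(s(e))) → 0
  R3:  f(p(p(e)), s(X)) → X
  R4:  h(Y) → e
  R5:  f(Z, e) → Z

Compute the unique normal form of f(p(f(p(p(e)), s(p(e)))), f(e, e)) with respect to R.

p(p(e))

1. f(p(f(p(p(e)), s(p(e)))), f(e, e))  →  f(p(p(e)), f(e, e))   [R3 at 1.1]
2. f(p(p(e)), f(e, e))  →  f(p(p(e)), e)   [R5 at 2]
3. f(p(p(e)), e)  →  p(p(e))   [R5 at ε]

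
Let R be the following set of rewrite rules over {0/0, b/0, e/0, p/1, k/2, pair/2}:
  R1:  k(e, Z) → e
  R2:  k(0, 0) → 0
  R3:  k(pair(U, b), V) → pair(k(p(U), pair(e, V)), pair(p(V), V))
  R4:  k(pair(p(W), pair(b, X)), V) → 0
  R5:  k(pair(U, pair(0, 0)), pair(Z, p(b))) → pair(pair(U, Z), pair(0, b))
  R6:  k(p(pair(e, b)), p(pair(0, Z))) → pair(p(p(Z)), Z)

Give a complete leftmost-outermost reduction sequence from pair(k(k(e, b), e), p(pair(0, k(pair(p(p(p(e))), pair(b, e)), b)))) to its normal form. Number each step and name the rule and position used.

pair(e, p(pair(0, 0)))

1. pair(k(k(e, b), e), p(pair(0, k(pair(p(p(p(e))), pair(b, e)), b))))  →  pair(k(e, e), p(pair(0, k(pair(p(p(p(e))), pair(b, e)), b))))   [R1 at 1.1]
2. pair(k(e, e), p(pair(0, k(pair(p(p(p(e))), pair(b, e)), b))))  →  pair(e, p(pair(0, k(pair(p(p(p(e))), pair(b, e)), b))))   [R1 at 1]
3. pair(e, p(pair(0, k(pair(p(p(p(e))), pair(b, e)), b))))  →  pair(e, p(pair(0, 0)))   [R4 at 2.1.2]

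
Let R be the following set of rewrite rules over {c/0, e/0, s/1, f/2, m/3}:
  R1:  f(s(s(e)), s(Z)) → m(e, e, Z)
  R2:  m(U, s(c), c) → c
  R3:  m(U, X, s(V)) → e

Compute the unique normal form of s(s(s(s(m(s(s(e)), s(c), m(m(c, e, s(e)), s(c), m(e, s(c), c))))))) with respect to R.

s(s(s(s(c))))

1. s(s(s(s(m(s(s(e)), s(c), m(m(c, e, s(e)), s(c), m(e, s(c), c)))))))  →  s(s(s(s(m(s(s(e)), s(c), m(e, s(c), m(e, s(c), c)))))))   [R3 at 1.1.1.1.3.1]
2. s(s(s(s(m(s(s(e)), s(c), m(e, s(c), m(e, s(c), c)))))))  →  s(s(s(s(m(s(s(e)), s(c), m(e, s(c), c))))))   [R2 at 1.1.1.1.3.3]
3. s(s(s(s(m(s(s(e)), s(c), m(e, s(c), c))))))  →  s(s(s(s(m(s(s(e)), s(c), c)))))   [R2 at 1.1.1.1.3]
4. s(s(s(s(m(s(s(e)), s(c), c)))))  →  s(s(s(s(c))))   [R2 at 1.1.1.1]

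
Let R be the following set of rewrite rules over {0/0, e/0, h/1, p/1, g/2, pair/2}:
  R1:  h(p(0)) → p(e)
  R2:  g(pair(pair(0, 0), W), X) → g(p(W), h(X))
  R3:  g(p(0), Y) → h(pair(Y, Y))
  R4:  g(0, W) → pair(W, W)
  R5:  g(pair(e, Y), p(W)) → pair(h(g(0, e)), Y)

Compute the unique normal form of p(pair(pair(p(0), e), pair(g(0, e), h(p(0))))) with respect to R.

p(pair(pair(p(0), e), pair(pair(e, e), p(e))))

1. p(pair(pair(p(0), e), pair(g(0, e), h(p(0)))))  →  p(pair(pair(p(0), e), pair(pair(e, e), h(p(0)))))   [R4 at 1.2.1]
2. p(pair(pair(p(0), e), pair(pair(e, e), h(p(0)))))  →  p(pair(pair(p(0), e), pair(pair(e, e), p(e))))   [R1 at 1.2.2]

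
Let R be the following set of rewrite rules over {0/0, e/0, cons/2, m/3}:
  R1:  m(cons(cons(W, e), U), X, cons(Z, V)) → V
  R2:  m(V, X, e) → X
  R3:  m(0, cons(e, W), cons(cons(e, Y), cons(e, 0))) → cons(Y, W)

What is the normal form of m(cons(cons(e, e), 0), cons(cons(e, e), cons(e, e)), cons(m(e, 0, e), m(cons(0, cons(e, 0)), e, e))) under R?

1. m(cons(cons(e, e), 0), cons(cons(e, e), cons(e, e)), cons(m(e, 0, e), m(cons(0, cons(e, 0)), e, e)))  →  m(cons(0, cons(e, 0)), e, e)   [R1 at ε]
2. m(cons(0, cons(e, 0)), e, e)  →  e   [R2 at ε]

e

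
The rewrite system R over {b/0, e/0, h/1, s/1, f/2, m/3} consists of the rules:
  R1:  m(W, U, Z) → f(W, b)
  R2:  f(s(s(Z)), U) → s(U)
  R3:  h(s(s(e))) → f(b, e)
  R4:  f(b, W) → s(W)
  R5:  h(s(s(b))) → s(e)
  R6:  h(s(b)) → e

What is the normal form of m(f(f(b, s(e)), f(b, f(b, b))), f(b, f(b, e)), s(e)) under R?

s(b)

1. m(f(f(b, s(e)), f(b, f(b, b))), f(b, f(b, e)), s(e))  →  f(f(f(b, s(e)), f(b, f(b, b))), b)   [R1 at ε]
2. f(f(f(b, s(e)), f(b, f(b, b))), b)  →  f(f(s(s(e)), f(b, f(b, b))), b)   [R4 at 1.1]
3. f(f(s(s(e)), f(b, f(b, b))), b)  →  f(s(f(b, f(b, b))), b)   [R2 at 1]
4. f(s(f(b, f(b, b))), b)  →  f(s(s(f(b, b))), b)   [R4 at 1.1]
5. f(s(s(f(b, b))), b)  →  s(b)   [R2 at ε]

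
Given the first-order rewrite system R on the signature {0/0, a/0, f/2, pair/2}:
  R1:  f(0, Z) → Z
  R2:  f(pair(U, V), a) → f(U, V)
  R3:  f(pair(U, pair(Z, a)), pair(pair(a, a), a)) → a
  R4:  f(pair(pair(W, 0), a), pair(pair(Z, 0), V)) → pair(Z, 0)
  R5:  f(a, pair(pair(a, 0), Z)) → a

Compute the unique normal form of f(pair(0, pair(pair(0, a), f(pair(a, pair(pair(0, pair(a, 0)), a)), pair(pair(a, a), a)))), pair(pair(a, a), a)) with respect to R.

a

1. f(pair(0, pair(pair(0, a), f(pair(a, pair(pair(0, pair(a, 0)), a)), pair(pair(a, a), a)))), pair(pair(a, a), a))  →  f(pair(0, pair(pair(0, a), a)), pair(pair(a, a), a))   [R3 at 1.2.2]
2. f(pair(0, pair(pair(0, a), a)), pair(pair(a, a), a))  →  a   [R3 at ε]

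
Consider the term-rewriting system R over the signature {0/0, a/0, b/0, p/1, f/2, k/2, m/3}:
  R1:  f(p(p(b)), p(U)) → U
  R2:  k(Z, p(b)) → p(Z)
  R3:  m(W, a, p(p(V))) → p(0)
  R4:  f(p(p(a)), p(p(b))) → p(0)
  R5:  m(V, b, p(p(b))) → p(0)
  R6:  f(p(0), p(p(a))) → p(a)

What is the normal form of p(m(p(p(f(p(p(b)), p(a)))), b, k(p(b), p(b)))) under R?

p(p(0))

1. p(m(p(p(f(p(p(b)), p(a)))), b, k(p(b), p(b))))  →  p(m(p(p(a)), b, k(p(b), p(b))))   [R1 at 1.1.1.1]
2. p(m(p(p(a)), b, k(p(b), p(b))))  →  p(m(p(p(a)), b, p(p(b))))   [R2 at 1.3]
3. p(m(p(p(a)), b, p(p(b))))  →  p(p(0))   [R5 at 1]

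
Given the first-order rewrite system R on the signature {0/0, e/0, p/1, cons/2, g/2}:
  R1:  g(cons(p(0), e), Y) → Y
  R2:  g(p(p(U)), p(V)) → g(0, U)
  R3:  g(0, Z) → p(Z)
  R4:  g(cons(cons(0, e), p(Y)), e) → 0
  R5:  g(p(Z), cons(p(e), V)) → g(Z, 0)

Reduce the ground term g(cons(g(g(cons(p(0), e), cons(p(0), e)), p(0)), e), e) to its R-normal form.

1. g(cons(g(g(cons(p(0), e), cons(p(0), e)), p(0)), e), e)  →  g(cons(g(cons(p(0), e), p(0)), e), e)   [R1 at 1.1.1]
2. g(cons(g(cons(p(0), e), p(0)), e), e)  →  g(cons(p(0), e), e)   [R1 at 1.1]
3. g(cons(p(0), e), e)  →  e   [R1 at ε]

e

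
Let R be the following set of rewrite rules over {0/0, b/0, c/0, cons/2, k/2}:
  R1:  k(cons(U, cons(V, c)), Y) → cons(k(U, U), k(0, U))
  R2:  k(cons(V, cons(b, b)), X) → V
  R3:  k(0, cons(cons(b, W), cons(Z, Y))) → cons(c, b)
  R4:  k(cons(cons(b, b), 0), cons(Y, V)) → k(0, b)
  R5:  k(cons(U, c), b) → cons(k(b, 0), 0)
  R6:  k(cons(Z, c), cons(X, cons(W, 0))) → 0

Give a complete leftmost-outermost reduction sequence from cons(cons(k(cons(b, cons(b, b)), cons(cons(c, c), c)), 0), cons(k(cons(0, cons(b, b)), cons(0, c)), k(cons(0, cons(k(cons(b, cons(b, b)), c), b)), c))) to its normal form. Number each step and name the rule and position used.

cons(cons(b, 0), cons(0, 0))

1. cons(cons(k(cons(b, cons(b, b)), cons(cons(c, c), c)), 0), cons(k(cons(0, cons(b, b)), cons(0, c)), k(cons(0, cons(k(cons(b, cons(b, b)), c), b)), c)))  →  cons(cons(b, 0), cons(k(cons(0, cons(b, b)), cons(0, c)), k(cons(0, cons(k(cons(b, cons(b, b)), c), b)), c)))   [R2 at 1.1]
2. cons(cons(b, 0), cons(k(cons(0, cons(b, b)), cons(0, c)), k(cons(0, cons(k(cons(b, cons(b, b)), c), b)), c)))  →  cons(cons(b, 0), cons(0, k(cons(0, cons(k(cons(b, cons(b, b)), c), b)), c)))   [R2 at 2.1]
3. cons(cons(b, 0), cons(0, k(cons(0, cons(k(cons(b, cons(b, b)), c), b)), c)))  →  cons(cons(b, 0), cons(0, k(cons(0, cons(b, b)), c)))   [R2 at 2.2.1.2.1]
4. cons(cons(b, 0), cons(0, k(cons(0, cons(b, b)), c)))  →  cons(cons(b, 0), cons(0, 0))   [R2 at 2.2]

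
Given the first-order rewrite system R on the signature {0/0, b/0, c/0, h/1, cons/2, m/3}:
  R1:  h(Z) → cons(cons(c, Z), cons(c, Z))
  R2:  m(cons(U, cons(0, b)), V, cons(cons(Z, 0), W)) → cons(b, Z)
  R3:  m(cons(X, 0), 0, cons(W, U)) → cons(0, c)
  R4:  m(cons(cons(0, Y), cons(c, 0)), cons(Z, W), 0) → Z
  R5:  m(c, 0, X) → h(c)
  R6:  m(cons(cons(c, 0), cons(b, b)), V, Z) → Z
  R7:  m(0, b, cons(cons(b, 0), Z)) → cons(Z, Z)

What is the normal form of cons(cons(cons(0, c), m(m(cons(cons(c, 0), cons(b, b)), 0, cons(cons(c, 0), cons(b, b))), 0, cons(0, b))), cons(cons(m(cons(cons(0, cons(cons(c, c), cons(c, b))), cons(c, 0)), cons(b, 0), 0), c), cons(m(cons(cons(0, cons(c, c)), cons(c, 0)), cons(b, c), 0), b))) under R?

1. cons(cons(cons(0, c), m(m(cons(cons(c, 0), cons(b, b)), 0, cons(cons(c, 0), cons(b, b))), 0, cons(0, b))), cons(cons(m(cons(cons(0, cons(cons(c, c), cons(c, b))), cons(c, 0)), cons(b, 0), 0), c), cons(m(cons(cons(0, cons(c, c)), cons(c, 0)), cons(b, c), 0), b)))  →  cons(cons(cons(0, c), m(cons(cons(c, 0), cons(b, b)), 0, cons(0, b))), cons(cons(m(cons(cons(0, cons(cons(c, c), cons(c, b))), cons(c, 0)), cons(b, 0), 0), c), cons(m(cons(cons(0, cons(c, c)), cons(c, 0)), cons(b, c), 0), b)))   [R6 at 1.2.1]
2. cons(cons(cons(0, c), m(cons(cons(c, 0), cons(b, b)), 0, cons(0, b))), cons(cons(m(cons(cons(0, cons(cons(c, c), cons(c, b))), cons(c, 0)), cons(b, 0), 0), c), cons(m(cons(cons(0, cons(c, c)), cons(c, 0)), cons(b, c), 0), b)))  →  cons(cons(cons(0, c), cons(0, b)), cons(cons(m(cons(cons(0, cons(cons(c, c), cons(c, b))), cons(c, 0)), cons(b, 0), 0), c), cons(m(cons(cons(0, cons(c, c)), cons(c, 0)), cons(b, c), 0), b)))   [R6 at 1.2]
3. cons(cons(cons(0, c), cons(0, b)), cons(cons(m(cons(cons(0, cons(cons(c, c), cons(c, b))), cons(c, 0)), cons(b, 0), 0), c), cons(m(cons(cons(0, cons(c, c)), cons(c, 0)), cons(b, c), 0), b)))  →  cons(cons(cons(0, c), cons(0, b)), cons(cons(b, c), cons(m(cons(cons(0, cons(c, c)), cons(c, 0)), cons(b, c), 0), b)))   [R4 at 2.1.1]
4. cons(cons(cons(0, c), cons(0, b)), cons(cons(b, c), cons(m(cons(cons(0, cons(c, c)), cons(c, 0)), cons(b, c), 0), b)))  →  cons(cons(cons(0, c), cons(0, b)), cons(cons(b, c), cons(b, b)))   [R4 at 2.2.1]

cons(cons(cons(0, c), cons(0, b)), cons(cons(b, c), cons(b, b)))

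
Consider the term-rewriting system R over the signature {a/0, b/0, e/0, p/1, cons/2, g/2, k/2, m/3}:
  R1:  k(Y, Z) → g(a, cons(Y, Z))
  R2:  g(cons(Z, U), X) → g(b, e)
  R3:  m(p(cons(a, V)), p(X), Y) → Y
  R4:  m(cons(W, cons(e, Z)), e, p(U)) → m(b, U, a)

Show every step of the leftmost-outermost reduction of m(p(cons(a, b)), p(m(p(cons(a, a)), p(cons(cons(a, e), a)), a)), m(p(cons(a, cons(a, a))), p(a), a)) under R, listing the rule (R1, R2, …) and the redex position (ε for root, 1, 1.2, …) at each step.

a

1. m(p(cons(a, b)), p(m(p(cons(a, a)), p(cons(cons(a, e), a)), a)), m(p(cons(a, cons(a, a))), p(a), a))  →  m(p(cons(a, cons(a, a))), p(a), a)   [R3 at ε]
2. m(p(cons(a, cons(a, a))), p(a), a)  →  a   [R3 at ε]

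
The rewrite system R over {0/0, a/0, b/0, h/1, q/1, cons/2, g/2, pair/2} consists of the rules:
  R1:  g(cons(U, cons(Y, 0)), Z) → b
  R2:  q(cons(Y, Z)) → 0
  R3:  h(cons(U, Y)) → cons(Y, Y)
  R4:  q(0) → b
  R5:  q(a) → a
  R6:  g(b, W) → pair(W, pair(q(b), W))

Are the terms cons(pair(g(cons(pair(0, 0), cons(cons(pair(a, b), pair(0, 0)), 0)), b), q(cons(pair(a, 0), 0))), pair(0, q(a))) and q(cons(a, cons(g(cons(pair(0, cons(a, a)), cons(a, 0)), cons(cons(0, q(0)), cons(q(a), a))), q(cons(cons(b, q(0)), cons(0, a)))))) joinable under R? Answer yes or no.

no — NF(t₁) = cons(pair(b, 0), pair(0, a)), NF(t₂) = 0

Reduce t₁ = cons(pair(g(cons(pair(0, 0), cons(cons(pair(a, b), pair(0, 0)), 0)), b), q(cons(pair(a, 0), 0))), pair(0, q(a))):
1. cons(pair(g(cons(pair(0, 0), cons(cons(pair(a, b), pair(0, 0)), 0)), b), q(cons(pair(a, 0), 0))), pair(0, q(a)))  →  cons(pair(b, q(cons(pair(a, 0), 0))), pair(0, q(a)))   [R1 at 1.1]
2. cons(pair(b, q(cons(pair(a, 0), 0))), pair(0, q(a)))  →  cons(pair(b, 0), pair(0, q(a)))   [R2 at 1.2]
3. cons(pair(b, 0), pair(0, q(a)))  →  cons(pair(b, 0), pair(0, a))   [R5 at 2.2]

Reduce t₂ = q(cons(a, cons(g(cons(pair(0, cons(a, a)), cons(a, 0)), cons(cons(0, q(0)), cons(q(a), a))), q(cons(cons(b, q(0)), cons(0, a)))))):
1. q(cons(a, cons(g(cons(pair(0, cons(a, a)), cons(a, 0)), cons(cons(0, q(0)), cons(q(a), a))), q(cons(cons(b, q(0)), cons(0, a))))))  →  0   [R2 at ε]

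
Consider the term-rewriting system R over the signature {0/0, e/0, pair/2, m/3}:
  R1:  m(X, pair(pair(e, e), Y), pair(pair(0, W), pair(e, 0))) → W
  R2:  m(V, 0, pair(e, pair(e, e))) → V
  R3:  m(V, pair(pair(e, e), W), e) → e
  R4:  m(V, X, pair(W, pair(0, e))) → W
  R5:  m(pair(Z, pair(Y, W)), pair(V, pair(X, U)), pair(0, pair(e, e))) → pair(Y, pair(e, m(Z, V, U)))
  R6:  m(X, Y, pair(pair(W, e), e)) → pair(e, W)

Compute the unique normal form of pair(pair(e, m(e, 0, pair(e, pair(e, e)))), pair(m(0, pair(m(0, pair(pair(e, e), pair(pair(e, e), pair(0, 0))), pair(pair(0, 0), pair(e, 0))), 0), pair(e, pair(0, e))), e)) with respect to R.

pair(pair(e, e), pair(e, e))

1. pair(pair(e, m(e, 0, pair(e, pair(e, e)))), pair(m(0, pair(m(0, pair(pair(e, e), pair(pair(e, e), pair(0, 0))), pair(pair(0, 0), pair(e, 0))), 0), pair(e, pair(0, e))), e))  →  pair(pair(e, e), pair(m(0, pair(m(0, pair(pair(e, e), pair(pair(e, e), pair(0, 0))), pair(pair(0, 0), pair(e, 0))), 0), pair(e, pair(0, e))), e))   [R2 at 1.2]
2. pair(pair(e, e), pair(m(0, pair(m(0, pair(pair(e, e), pair(pair(e, e), pair(0, 0))), pair(pair(0, 0), pair(e, 0))), 0), pair(e, pair(0, e))), e))  →  pair(pair(e, e), pair(e, e))   [R4 at 2.1]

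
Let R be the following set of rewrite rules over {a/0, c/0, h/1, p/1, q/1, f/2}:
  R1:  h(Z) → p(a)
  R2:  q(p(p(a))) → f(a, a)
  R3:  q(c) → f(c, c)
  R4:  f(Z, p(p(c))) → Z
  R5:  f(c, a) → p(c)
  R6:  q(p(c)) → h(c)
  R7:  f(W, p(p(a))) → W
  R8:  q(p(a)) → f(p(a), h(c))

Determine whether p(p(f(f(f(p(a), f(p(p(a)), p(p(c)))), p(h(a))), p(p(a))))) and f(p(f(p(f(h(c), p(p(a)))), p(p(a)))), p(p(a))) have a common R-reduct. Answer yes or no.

yes — NF(t₁) = p(p(p(a))), NF(t₂) = p(p(p(a)))

Reduce t₁ = p(p(f(f(f(p(a), f(p(p(a)), p(p(c)))), p(h(a))), p(p(a))))):
1. p(p(f(f(f(p(a), f(p(p(a)), p(p(c)))), p(h(a))), p(p(a)))))  →  p(p(f(f(p(a), f(p(p(a)), p(p(c)))), p(h(a)))))   [R7 at 1.1]
2. p(p(f(f(p(a), f(p(p(a)), p(p(c)))), p(h(a)))))  →  p(p(f(f(p(a), p(p(a))), p(h(a)))))   [R4 at 1.1.1.2]
3. p(p(f(f(p(a), p(p(a))), p(h(a)))))  →  p(p(f(p(a), p(h(a)))))   [R7 at 1.1.1]
4. p(p(f(p(a), p(h(a)))))  →  p(p(f(p(a), p(p(a)))))   [R1 at 1.1.2.1]
5. p(p(f(p(a), p(p(a)))))  →  p(p(p(a)))   [R7 at 1.1]

Reduce t₂ = f(p(f(p(f(h(c), p(p(a)))), p(p(a)))), p(p(a))):
1. f(p(f(p(f(h(c), p(p(a)))), p(p(a)))), p(p(a)))  →  p(f(p(f(h(c), p(p(a)))), p(p(a))))   [R7 at ε]
2. p(f(p(f(h(c), p(p(a)))), p(p(a))))  →  p(p(f(h(c), p(p(a)))))   [R7 at 1]
3. p(p(f(h(c), p(p(a)))))  →  p(p(h(c)))   [R7 at 1.1]
4. p(p(h(c)))  →  p(p(p(a)))   [R1 at 1.1]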